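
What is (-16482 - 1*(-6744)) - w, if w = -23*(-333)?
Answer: -17397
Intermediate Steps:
w = 7659
(-16482 - 1*(-6744)) - w = (-16482 - 1*(-6744)) - 1*7659 = (-16482 + 6744) - 7659 = -9738 - 7659 = -17397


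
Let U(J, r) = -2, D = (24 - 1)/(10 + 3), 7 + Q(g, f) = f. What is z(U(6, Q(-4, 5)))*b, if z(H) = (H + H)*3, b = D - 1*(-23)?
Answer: -3864/13 ≈ -297.23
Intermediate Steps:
Q(g, f) = -7 + f
D = 23/13 ≈ 1.7692
b = 322/13 (b = 23/13 - 1*(-23) = 23/13 + 23 = 322/13 ≈ 24.769)
z(H) = 6*H (z(H) = (2*H)*3 = 6*H)
z(U(6, Q(-4, 5)))*b = (6*(-2))*(322/13) = -12*322/13 = -3864/13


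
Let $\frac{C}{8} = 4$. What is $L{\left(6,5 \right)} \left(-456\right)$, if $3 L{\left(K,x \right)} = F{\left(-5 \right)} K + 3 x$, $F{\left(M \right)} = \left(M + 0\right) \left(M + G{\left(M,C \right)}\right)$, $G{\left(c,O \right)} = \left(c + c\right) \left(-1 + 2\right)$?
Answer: $-70680$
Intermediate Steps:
$C = 32$ ($C = 8 \cdot 4 = 32$)
$G{\left(c,O \right)} = 2 c$ ($G{\left(c,O \right)} = 2 c 1 = 2 c$)
$F{\left(M \right)} = 3 M^{2}$ ($F{\left(M \right)} = \left(M + 0\right) \left(M + 2 M\right) = M 3 M = 3 M^{2}$)
$L{\left(K,x \right)} = x + 25 K$ ($L{\left(K,x \right)} = \frac{3 \left(-5\right)^{2} K + 3 x}{3} = \frac{3 \cdot 25 K + 3 x}{3} = \frac{75 K + 3 x}{3} = \frac{3 x + 75 K}{3} = x + 25 K$)
$L{\left(6,5 \right)} \left(-456\right) = \left(5 + 25 \cdot 6\right) \left(-456\right) = \left(5 + 150\right) \left(-456\right) = 155 \left(-456\right) = -70680$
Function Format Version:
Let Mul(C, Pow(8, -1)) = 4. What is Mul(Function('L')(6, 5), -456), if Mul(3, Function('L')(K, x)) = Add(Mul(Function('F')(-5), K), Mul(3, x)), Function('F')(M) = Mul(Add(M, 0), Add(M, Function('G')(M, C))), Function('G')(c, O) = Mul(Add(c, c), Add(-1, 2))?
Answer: -70680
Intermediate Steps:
C = 32 (C = Mul(8, 4) = 32)
Function('G')(c, O) = Mul(2, c) (Function('G')(c, O) = Mul(Mul(2, c), 1) = Mul(2, c))
Function('F')(M) = Mul(3, Pow(M, 2)) (Function('F')(M) = Mul(Add(M, 0), Add(M, Mul(2, M))) = Mul(M, Mul(3, M)) = Mul(3, Pow(M, 2)))
Function('L')(K, x) = Add(x, Mul(25, K)) (Function('L')(K, x) = Mul(Rational(1, 3), Add(Mul(Mul(3, Pow(-5, 2)), K), Mul(3, x))) = Mul(Rational(1, 3), Add(Mul(Mul(3, 25), K), Mul(3, x))) = Mul(Rational(1, 3), Add(Mul(75, K), Mul(3, x))) = Mul(Rational(1, 3), Add(Mul(3, x), Mul(75, K))) = Add(x, Mul(25, K)))
Mul(Function('L')(6, 5), -456) = Mul(Add(5, Mul(25, 6)), -456) = Mul(Add(5, 150), -456) = Mul(155, -456) = -70680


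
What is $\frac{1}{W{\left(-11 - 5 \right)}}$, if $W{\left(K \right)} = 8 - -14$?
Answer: $\frac{1}{22} \approx 0.045455$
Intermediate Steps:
$W{\left(K \right)} = 22$ ($W{\left(K \right)} = 8 + 14 = 22$)
$\frac{1}{W{\left(-11 - 5 \right)}} = \frac{1}{22}$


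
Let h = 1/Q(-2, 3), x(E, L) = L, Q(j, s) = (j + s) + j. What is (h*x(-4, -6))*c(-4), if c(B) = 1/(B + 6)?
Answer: 3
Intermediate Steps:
Q(j, s) = s + 2*j
c(B) = 1/(6 + B)
h = -1 (h = 1/(3 + 2*(-2)) = 1/(3 - 4) = 1/(-1) = -1)
(h*x(-4, -6))*c(-4) = (-1*(-6))/(6 - 4) = 6/2 = 6*(1/2) = 3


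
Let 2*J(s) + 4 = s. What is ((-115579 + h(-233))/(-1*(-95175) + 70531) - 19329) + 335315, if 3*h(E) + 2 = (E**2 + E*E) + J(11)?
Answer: 314164180381/994236 ≈ 3.1599e+5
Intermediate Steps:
J(s) = -2 + s/2
h(E) = 1/2 + 2*E**2/3 (h(E) = -2/3 + ((E**2 + E*E) + (-2 + (1/2)*11))/3 = -2/3 + ((E**2 + E**2) + (-2 + 11/2))/3 = -2/3 + (2*E**2 + 7/2)/3 = -2/3 + (7/2 + 2*E**2)/3 = -2/3 + (7/6 + 2*E**2/3) = 1/2 + 2*E**2/3)
((-115579 + h(-233))/(-1*(-95175) + 70531) - 19329) + 335315 = ((-115579 + (1/2 + (2/3)*(-233)**2))/(-1*(-95175) + 70531) - 19329) + 335315 = ((-115579 + (1/2 + (2/3)*54289))/(95175 + 70531) - 19329) + 335315 = ((-115579 + (1/2 + 108578/3))/165706 - 19329) + 335315 = ((-115579 + 217159/6)*(1/165706) - 19329) + 335315 = (-476315/6*1/165706 - 19329) + 335315 = (-476315/994236 - 19329) + 335315 = -19218063959/994236 + 335315 = 314164180381/994236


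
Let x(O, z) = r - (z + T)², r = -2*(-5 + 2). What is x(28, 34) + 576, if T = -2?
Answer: -442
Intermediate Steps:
r = 6 (r = -2*(-3) = 6)
x(O, z) = 6 - (-2 + z)² (x(O, z) = 6 - (z - 2)² = 6 - (-2 + z)²)
x(28, 34) + 576 = (6 - (-2 + 34)²) + 576 = (6 - 1*32²) + 576 = (6 - 1*1024) + 576 = (6 - 1024) + 576 = -1018 + 576 = -442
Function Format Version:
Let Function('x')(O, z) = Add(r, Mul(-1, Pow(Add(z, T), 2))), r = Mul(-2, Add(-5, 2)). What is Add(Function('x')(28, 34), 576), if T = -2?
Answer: -442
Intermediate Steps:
r = 6 (r = Mul(-2, -3) = 6)
Function('x')(O, z) = Add(6, Mul(-1, Pow(Add(-2, z), 2))) (Function('x')(O, z) = Add(6, Mul(-1, Pow(Add(z, -2), 2))) = Add(6, Mul(-1, Pow(Add(-2, z), 2))))
Add(Function('x')(28, 34), 576) = Add(Add(6, Mul(-1, Pow(Add(-2, 34), 2))), 576) = Add(Add(6, Mul(-1, Pow(32, 2))), 576) = Add(Add(6, Mul(-1, 1024)), 576) = Add(Add(6, -1024), 576) = Add(-1018, 576) = -442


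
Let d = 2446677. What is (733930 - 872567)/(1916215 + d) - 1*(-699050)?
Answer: 3049879513963/4362892 ≈ 6.9905e+5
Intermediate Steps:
(733930 - 872567)/(1916215 + d) - 1*(-699050) = (733930 - 872567)/(1916215 + 2446677) - 1*(-699050) = -138637/4362892 + 699050 = 3049879513963/4362892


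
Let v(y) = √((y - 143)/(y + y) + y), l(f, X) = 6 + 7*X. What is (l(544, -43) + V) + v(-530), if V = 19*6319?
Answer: 119766 + I*√148698655/530 ≈ 1.1977e+5 + 23.008*I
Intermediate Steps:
V = 120061
v(y) = √(y + (-143 + y)/(2*y)) (v(y) = √((-143 + y)/((2*y)) + y) = √((-143 + y)*(1/(2*y)) + y) = √((-143 + y)/(2*y) + y) = √(y + (-143 + y)/(2*y)))
(l(544, -43) + V) + v(-530) = ((6 + 7*(-43)) + 120061) + √(2 - 286/(-530) + 4*(-530))/2 = ((6 - 301) + 120061) + √(2 - 286*(-1/530) - 2120)/2 = (-295 + 120061) + √(2 + 143/265 - 2120)/2 = 119766 + √(-561127/265)/2 = 119766 + (I*√148698655/265)/2 = 119766 + I*√148698655/530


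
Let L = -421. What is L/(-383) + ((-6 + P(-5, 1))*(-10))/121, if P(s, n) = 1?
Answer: 70091/46343 ≈ 1.5124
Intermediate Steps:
L/(-383) + ((-6 + P(-5, 1))*(-10))/121 = -421/(-383) + ((-6 + 1)*(-10))/121 = -421*(-1/383) - 5*(-10)*(1/121) = 421/383 + 50*(1/121) = 421/383 + 50/121 = 70091/46343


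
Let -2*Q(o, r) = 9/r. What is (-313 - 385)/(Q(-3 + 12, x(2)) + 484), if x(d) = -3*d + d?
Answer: -5584/3881 ≈ -1.4388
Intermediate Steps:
x(d) = -2*d
Q(o, r) = -9/(2*r)
(-313 - 385)/(Q(-3 + 12, x(2)) + 484) = (-313 - 385)/(-9/(2*((-2*2))) + 484) = -698/(-9/2/(-4) + 484) = -698/(-9/2*(-¼) + 484) = -698/(9/8 + 484) = -698/3881/8 = -698*8/3881 = -5584/3881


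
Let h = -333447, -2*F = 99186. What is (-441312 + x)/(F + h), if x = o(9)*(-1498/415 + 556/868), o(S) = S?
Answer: 13248252863/11498222400 ≈ 1.1522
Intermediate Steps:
F = -49593 (F = -½*99186 = -49593)
x = -2406429/90055 (x = 9*(-1498/415 + 556/868) = 9*(-1498*1/415 + 556*(1/868)) = 9*(-1498/415 + 139/217) = 9*(-267381/90055) = -2406429/90055 ≈ -26.722)
(-441312 + x)/(F + h) = (-441312 - 2406429/90055)/(-49593 - 333447) = -39744758589/90055/(-383040) = -39744758589/90055*(-1/383040) = 13248252863/11498222400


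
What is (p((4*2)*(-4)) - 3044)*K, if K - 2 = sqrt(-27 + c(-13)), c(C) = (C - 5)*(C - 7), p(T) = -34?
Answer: -6156 - 9234*sqrt(37) ≈ -62324.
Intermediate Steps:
c(C) = (-7 + C)*(-5 + C) (c(C) = (-5 + C)*(-7 + C) = (-7 + C)*(-5 + C))
K = 2 + 3*sqrt(37) (K = 2 + sqrt(-27 + (35 + (-13)**2 - 12*(-13))) = 2 + sqrt(-27 + (35 + 169 + 156)) = 2 + sqrt(-27 + 360) = 2 + sqrt(333) = 2 + 3*sqrt(37) ≈ 20.248)
(p((4*2)*(-4)) - 3044)*K = (-34 - 3044)*(2 + 3*sqrt(37)) = -3078*(2 + 3*sqrt(37)) = -6156 - 9234*sqrt(37)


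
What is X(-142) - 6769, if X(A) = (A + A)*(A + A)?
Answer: 73887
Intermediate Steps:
X(A) = 4*A**2 (X(A) = (2*A)*(2*A) = 4*A**2)
X(-142) - 6769 = 4*(-142)**2 - 6769 = 4*20164 - 6769 = 80656 - 6769 = 73887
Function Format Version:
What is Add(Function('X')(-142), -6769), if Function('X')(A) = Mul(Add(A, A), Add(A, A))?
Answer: 73887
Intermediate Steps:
Function('X')(A) = Mul(4, Pow(A, 2)) (Function('X')(A) = Mul(Mul(2, A), Mul(2, A)) = Mul(4, Pow(A, 2)))
Add(Function('X')(-142), -6769) = Add(Mul(4, Pow(-142, 2)), -6769) = Add(Mul(4, 20164), -6769) = Add(80656, -6769) = 73887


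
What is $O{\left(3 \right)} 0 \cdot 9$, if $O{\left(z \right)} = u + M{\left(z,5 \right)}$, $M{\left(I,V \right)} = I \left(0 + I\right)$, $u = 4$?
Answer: $0$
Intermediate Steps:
$M{\left(I,V \right)} = I^{2}$ ($M{\left(I,V \right)} = I I = I^{2}$)
$O{\left(z \right)} = 4 + z^{2}$
$O{\left(3 \right)} 0 \cdot 9 = \left(4 + 3^{2}\right) 0 \cdot 9 = \left(4 + 9\right) 0 \cdot 9 = 13 \cdot 0 \cdot 9 = 0 \cdot 9 = 0$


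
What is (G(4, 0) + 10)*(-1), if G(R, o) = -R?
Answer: -6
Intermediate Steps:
(G(4, 0) + 10)*(-1) = (-1*4 + 10)*(-1) = (-4 + 10)*(-1) = 6*(-1) = -6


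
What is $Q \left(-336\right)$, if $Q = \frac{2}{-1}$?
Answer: $672$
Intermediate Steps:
$Q = -2$ ($Q = 2 \left(-1\right) = -2$)
$Q \left(-336\right) = \left(-2\right) \left(-336\right) = 672$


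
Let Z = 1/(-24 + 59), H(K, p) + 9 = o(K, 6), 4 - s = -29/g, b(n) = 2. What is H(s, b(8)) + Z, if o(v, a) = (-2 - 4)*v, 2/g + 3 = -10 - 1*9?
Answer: 65836/35 ≈ 1881.0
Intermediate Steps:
g = -1/11 (g = 2/(-3 + (-10 - 1*9)) = 2/(-3 + (-10 - 9)) = 2/(-3 - 19) = 2/(-22) = 2*(-1/22) = -1/11 ≈ -0.090909)
o(v, a) = -6*v
s = -315 (s = 4 - (-29)/(-1/11) = 4 - (-29)*(-11) = 4 - 1*319 = 4 - 319 = -315)
H(K, p) = -9 - 6*K
Z = 1/35 ≈ 0.028571
H(s, b(8)) + Z = (-9 - 6*(-315)) + 1/35 = (-9 + 1890) + 1/35 = 1881 + 1/35 = 65836/35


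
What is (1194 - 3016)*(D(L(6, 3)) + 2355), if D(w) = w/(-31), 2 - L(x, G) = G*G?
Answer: -133027864/31 ≈ -4.2912e+6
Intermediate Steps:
L(x, G) = 2 - G² (L(x, G) = 2 - G*G = 2 - G²)
D(w) = -w/31 (D(w) = w*(-1/31) = -w/31)
(1194 - 3016)*(D(L(6, 3)) + 2355) = (1194 - 3016)*(-(2 - 1*3²)/31 + 2355) = -1822*(-(2 - 1*9)/31 + 2355) = -1822*(-(2 - 9)/31 + 2355) = -1822*(-1/31*(-7) + 2355) = -1822*(7/31 + 2355) = -1822*73012/31 = -133027864/31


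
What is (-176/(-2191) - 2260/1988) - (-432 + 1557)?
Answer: -175170474/155561 ≈ -1126.1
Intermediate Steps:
(-176/(-2191) - 2260/1988) - (-432 + 1557) = (-176*(-1/2191) - 2260*1/1988) - 1*1125 = (176/2191 - 565/497) - 1125 = -164349/155561 - 1125 = -175170474/155561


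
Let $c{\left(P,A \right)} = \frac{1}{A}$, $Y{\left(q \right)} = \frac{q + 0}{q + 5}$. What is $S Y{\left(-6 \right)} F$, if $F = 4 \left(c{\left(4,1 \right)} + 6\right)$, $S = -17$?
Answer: $-2856$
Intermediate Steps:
$Y{\left(q \right)} = \frac{q}{5 + q}$
$F = 28$ ($F = 4 \left(1^{-1} + 6\right) = 4 \left(1 + 6\right) = 4 \cdot 7 = 28$)
$S Y{\left(-6 \right)} F = - 17 \left(- \frac{6}{5 - 6}\right) 28 = - 17 \left(- \frac{6}{-1}\right) 28 = - 17 \left(\left(-6\right) \left(-1\right)\right) 28 = \left(-17\right) 6 \cdot 28 = \left(-102\right) 28 = -2856$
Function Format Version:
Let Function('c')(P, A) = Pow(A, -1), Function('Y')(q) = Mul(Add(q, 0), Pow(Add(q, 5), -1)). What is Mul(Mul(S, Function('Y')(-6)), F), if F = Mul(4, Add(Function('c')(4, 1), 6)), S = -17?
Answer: -2856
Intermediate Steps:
Function('Y')(q) = Mul(q, Pow(Add(5, q), -1))
F = 28 (F = Mul(4, Add(Pow(1, -1), 6)) = Mul(4, Add(1, 6)) = Mul(4, 7) = 28)
Mul(Mul(S, Function('Y')(-6)), F) = Mul(Mul(-17, Mul(-6, Pow(Add(5, -6), -1))), 28) = Mul(Mul(-17, Mul(-6, Pow(-1, -1))), 28) = Mul(Mul(-17, Mul(-6, -1)), 28) = Mul(Mul(-17, 6), 28) = Mul(-102, 28) = -2856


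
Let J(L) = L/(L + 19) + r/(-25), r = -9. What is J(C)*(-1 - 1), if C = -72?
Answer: -4554/1325 ≈ -3.4370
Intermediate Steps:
J(L) = 9/25 + L/(19 + L) (J(L) = L/(L + 19) - 9/(-25) = L/(19 + L) - 9*(-1/25) = L/(19 + L) + 9/25 = 9/25 + L/(19 + L))
J(C)*(-1 - 1) = ((171 + 34*(-72))/(25*(19 - 72)))*(-1 - 1) = ((1/25)*(171 - 2448)/(-53))*(-2) = ((1/25)*(-1/53)*(-2277))*(-2) = (2277/1325)*(-2) = -4554/1325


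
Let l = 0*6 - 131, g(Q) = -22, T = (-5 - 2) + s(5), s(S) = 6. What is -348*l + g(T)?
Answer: 45566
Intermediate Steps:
T = -1 (T = (-5 - 2) + 6 = -7 + 6 = -1)
l = -131 (l = 0 - 131 = -131)
-348*l + g(T) = -348*(-131) - 22 = 45588 - 22 = 45566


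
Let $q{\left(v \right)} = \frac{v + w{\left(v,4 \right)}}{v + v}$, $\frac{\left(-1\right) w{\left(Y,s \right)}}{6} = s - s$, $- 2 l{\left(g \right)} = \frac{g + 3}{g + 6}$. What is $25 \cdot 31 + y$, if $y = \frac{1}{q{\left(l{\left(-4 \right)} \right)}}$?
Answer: $777$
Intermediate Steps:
$l{\left(g \right)} = - \frac{3 + g}{2 \left(6 + g\right)}$ ($l{\left(g \right)} = - \frac{\left(g + 3\right) \frac{1}{g + 6}}{2} = - \frac{\left(3 + g\right) \frac{1}{6 + g}}{2} = - \frac{\frac{1}{6 + g} \left(3 + g\right)}{2} = - \frac{3 + g}{2 \left(6 + g\right)}$)
$w{\left(Y,s \right)} = 0$ ($w{\left(Y,s \right)} = - 6 \left(s - s\right) = \left(-6\right) 0 = 0$)
$q{\left(v \right)} = \frac{1}{2}$ ($q{\left(v \right)} = \frac{v + 0}{v + v} = \frac{v}{2 v} = v \frac{1}{2 v} = \frac{1}{2}$)
$y = 2$ ($y = \frac{1}{\frac{1}{2}} = 2$)
$25 \cdot 31 + y = 25 \cdot 31 + 2 = 775 + 2 = 777$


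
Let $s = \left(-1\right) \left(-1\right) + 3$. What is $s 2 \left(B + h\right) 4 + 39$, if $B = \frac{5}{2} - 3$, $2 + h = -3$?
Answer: $-137$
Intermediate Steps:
$h = -5$ ($h = -2 - 3 = -5$)
$B = - \frac{1}{2}$ ($B = 5 \cdot \frac{1}{2} - 3 = \frac{5}{2} - 3 = - \frac{1}{2} \approx -0.5$)
$s = 4$ ($s = 1 + 3 = 4$)
$s 2 \left(B + h\right) 4 + 39 = 4 \cdot 2 \left(- \frac{1}{2} - 5\right) 4 + 39 = 8 \left(\left(- \frac{11}{2}\right) 4\right) + 39 = 8 \left(-22\right) + 39 = -176 + 39 = -137$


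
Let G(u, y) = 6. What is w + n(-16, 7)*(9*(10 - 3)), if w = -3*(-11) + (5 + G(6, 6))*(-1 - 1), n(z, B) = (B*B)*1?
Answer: 3098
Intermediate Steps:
n(z, B) = B² (n(z, B) = B²*1 = B²)
w = 11 (w = -3*(-11) + (5 + 6)*(-1 - 1) = 33 + 11*(-2) = 33 - 22 = 11)
w + n(-16, 7)*(9*(10 - 3)) = 11 + 7²*(9*(10 - 3)) = 11 + 49*(9*7) = 11 + 49*63 = 11 + 3087 = 3098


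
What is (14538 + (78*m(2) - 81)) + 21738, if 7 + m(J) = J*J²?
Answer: 36273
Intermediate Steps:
m(J) = -7 + J³ (m(J) = -7 + J*J² = -7 + J³)
(14538 + (78*m(2) - 81)) + 21738 = (14538 + (78*(-7 + 2³) - 81)) + 21738 = (14538 + (78*(-7 + 8) - 81)) + 21738 = (14538 + (78*1 - 81)) + 21738 = (14538 + (78 - 81)) + 21738 = (14538 - 3) + 21738 = 14535 + 21738 = 36273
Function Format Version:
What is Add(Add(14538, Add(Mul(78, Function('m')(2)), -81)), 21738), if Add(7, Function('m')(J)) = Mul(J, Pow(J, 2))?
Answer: 36273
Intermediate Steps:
Function('m')(J) = Add(-7, Pow(J, 3)) (Function('m')(J) = Add(-7, Mul(J, Pow(J, 2))) = Add(-7, Pow(J, 3)))
Add(Add(14538, Add(Mul(78, Function('m')(2)), -81)), 21738) = Add(Add(14538, Add(Mul(78, Add(-7, Pow(2, 3))), -81)), 21738) = Add(Add(14538, Add(Mul(78, Add(-7, 8)), -81)), 21738) = Add(Add(14538, Add(Mul(78, 1), -81)), 21738) = Add(Add(14538, Add(78, -81)), 21738) = Add(Add(14538, -3), 21738) = Add(14535, 21738) = 36273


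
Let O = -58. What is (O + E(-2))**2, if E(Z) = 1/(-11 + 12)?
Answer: 3249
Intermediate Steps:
E(Z) = 1 (E(Z) = 1/1 = 1)
(O + E(-2))**2 = (-58 + 1)**2 = (-57)**2 = 3249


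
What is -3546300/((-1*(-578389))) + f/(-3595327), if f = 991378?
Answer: -360094872166/56202637519 ≈ -6.4071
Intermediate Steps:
-3546300/((-1*(-578389))) + f/(-3595327) = -3546300/((-1*(-578389))) + 991378/(-3595327) = -3546300/578389 + 991378*(-1/3595327) = -3546300*1/578389 - 26794/97171 = -3546300/578389 - 26794/97171 = -360094872166/56202637519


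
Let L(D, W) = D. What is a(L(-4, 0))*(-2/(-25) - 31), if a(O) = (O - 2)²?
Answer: -27828/25 ≈ -1113.1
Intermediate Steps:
a(O) = (-2 + O)²
a(L(-4, 0))*(-2/(-25) - 31) = (-2 - 4)²*(-2/(-25) - 31) = (-6)²*(-2*(-1/25) - 31) = 36*(2/25 - 31) = 36*(-773/25) = -27828/25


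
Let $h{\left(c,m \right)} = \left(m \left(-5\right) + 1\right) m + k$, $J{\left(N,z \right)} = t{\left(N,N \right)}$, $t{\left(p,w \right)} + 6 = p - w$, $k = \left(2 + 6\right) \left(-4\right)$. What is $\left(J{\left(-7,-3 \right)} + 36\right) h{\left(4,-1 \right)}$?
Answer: $-1140$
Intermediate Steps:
$k = -32$ ($k = 8 \left(-4\right) = -32$)
$t{\left(p,w \right)} = -6 + p - w$ ($t{\left(p,w \right)} = -6 + \left(p - w\right) = -6 + p - w$)
$J{\left(N,z \right)} = -6$ ($J{\left(N,z \right)} = -6 + N - N = -6$)
$h{\left(c,m \right)} = -32 + m \left(1 - 5 m\right)$ ($h{\left(c,m \right)} = \left(m \left(-5\right) + 1\right) m - 32 = \left(- 5 m + 1\right) m - 32 = \left(1 - 5 m\right) m - 32 = m \left(1 - 5 m\right) - 32 = -32 + m \left(1 - 5 m\right)$)
$\left(J{\left(-7,-3 \right)} + 36\right) h{\left(4,-1 \right)} = \left(-6 + 36\right) \left(-32 - 1 - 5 \left(-1\right)^{2}\right) = 30 \left(-32 - 1 - 5\right) = 30 \left(-38\right) = -1140$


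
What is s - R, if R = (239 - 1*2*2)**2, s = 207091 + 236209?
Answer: 388075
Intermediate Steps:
s = 443300
R = 55225 (R = (239 - 2*2)**2 = (239 - 4)**2 = 235**2 = 55225)
s - R = 443300 - 1*55225 = 443300 - 55225 = 388075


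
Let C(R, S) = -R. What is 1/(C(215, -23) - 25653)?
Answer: -1/25868 ≈ -3.8658e-5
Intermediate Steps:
1/(C(215, -23) - 25653) = 1/(-1*215 - 25653) = 1/(-215 - 25653) = 1/(-25868) = -1/25868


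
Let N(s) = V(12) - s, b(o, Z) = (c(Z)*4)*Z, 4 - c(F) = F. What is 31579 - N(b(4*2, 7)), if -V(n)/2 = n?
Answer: 31519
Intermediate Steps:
c(F) = 4 - F
V(n) = -2*n
b(o, Z) = Z*(16 - 4*Z) (b(o, Z) = ((4 - Z)*4)*Z = (16 - 4*Z)*Z = Z*(16 - 4*Z))
N(s) = -24 - s (N(s) = -2*12 - s = -24 - s)
31579 - N(b(4*2, 7)) = 31579 - (-24 - 4*7*(4 - 1*7)) = 31579 - (-24 - 4*7*(4 - 7)) = 31579 - (-24 - 4*7*(-3)) = 31579 - (-24 - 1*(-84)) = 31579 - (-24 + 84) = 31579 - 1*60 = 31579 - 60 = 31519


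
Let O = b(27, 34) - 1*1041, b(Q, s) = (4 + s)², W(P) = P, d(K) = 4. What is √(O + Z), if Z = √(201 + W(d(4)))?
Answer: √(403 + √205) ≈ 20.428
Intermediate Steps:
Z = √205 (Z = √(201 + 4) = √205 ≈ 14.318)
O = 403 (O = (4 + 34)² - 1*1041 = 38² - 1041 = 1444 - 1041 = 403)
√(O + Z) = √(403 + √205)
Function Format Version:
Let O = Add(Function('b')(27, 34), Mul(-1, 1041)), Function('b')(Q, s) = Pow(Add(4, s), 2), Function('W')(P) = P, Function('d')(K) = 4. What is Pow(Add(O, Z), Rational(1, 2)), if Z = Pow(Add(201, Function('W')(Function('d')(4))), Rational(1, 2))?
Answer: Pow(Add(403, Pow(205, Rational(1, 2))), Rational(1, 2)) ≈ 20.428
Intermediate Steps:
Z = Pow(205, Rational(1, 2)) (Z = Pow(Add(201, 4), Rational(1, 2)) = Pow(205, Rational(1, 2)) ≈ 14.318)
O = 403 (O = Add(Pow(Add(4, 34), 2), Mul(-1, 1041)) = Add(Pow(38, 2), -1041) = Add(1444, -1041) = 403)
Pow(Add(O, Z), Rational(1, 2)) = Pow(Add(403, Pow(205, Rational(1, 2))), Rational(1, 2))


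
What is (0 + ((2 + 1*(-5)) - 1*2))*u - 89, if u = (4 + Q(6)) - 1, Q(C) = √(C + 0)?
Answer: -104 - 5*√6 ≈ -116.25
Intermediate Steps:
Q(C) = √C
u = 3 + √6 (u = (4 + √6) - 1 = 3 + √6 ≈ 5.4495)
(0 + ((2 + 1*(-5)) - 1*2))*u - 89 = (0 + ((2 + 1*(-5)) - 1*2))*(3 + √6) - 89 = (0 + ((2 - 5) - 2))*(3 + √6) - 89 = (0 + (-3 - 2))*(3 + √6) - 89 = (0 - 5)*(3 + √6) - 89 = -5*(3 + √6) - 89 = (-15 - 5*√6) - 89 = -104 - 5*√6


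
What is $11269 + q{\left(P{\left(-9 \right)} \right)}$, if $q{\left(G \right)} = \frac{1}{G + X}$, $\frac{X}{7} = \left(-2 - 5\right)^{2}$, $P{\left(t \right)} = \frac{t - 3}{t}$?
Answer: $\frac{11640880}{1033} \approx 11269.0$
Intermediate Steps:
$P{\left(t \right)} = \frac{-3 + t}{t}$ ($P{\left(t \right)} = \frac{t - 3}{t} = \frac{-3 + t}{t}$)
$X = 343$ ($X = 7 \left(-2 - 5\right)^{2} = 7 \left(-7\right)^{2} = 7 \cdot 49 = 343$)
$q{\left(G \right)} = \frac{1}{343 + G}$ ($q{\left(G \right)} = \frac{1}{G + 343} = \frac{1}{343 + G}$)
$11269 + q{\left(P{\left(-9 \right)} \right)} = 11269 + \frac{1}{343 + \frac{-3 - 9}{-9}} = 11269 + \frac{1}{343 - - \frac{4}{3}} = 11269 + \frac{1}{343 + \frac{4}{3}} = 11269 + \frac{1}{\frac{1033}{3}} = 11269 + \frac{3}{1033} = \frac{11640880}{1033}$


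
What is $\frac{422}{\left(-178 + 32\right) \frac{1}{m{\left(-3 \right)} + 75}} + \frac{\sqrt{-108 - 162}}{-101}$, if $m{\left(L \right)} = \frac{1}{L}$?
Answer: $- \frac{47264}{219} - \frac{3 i \sqrt{30}}{101} \approx -215.82 - 0.16269 i$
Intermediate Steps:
$\frac{422}{\left(-178 + 32\right) \frac{1}{m{\left(-3 \right)} + 75}} + \frac{\sqrt{-108 - 162}}{-101} = \frac{422}{\left(-178 + 32\right) \frac{1}{\frac{1}{-3} + 75}} + \frac{\sqrt{-108 - 162}}{-101} = \frac{422}{\left(-146\right) \frac{1}{- \frac{1}{3} + 75}} + \sqrt{-270} \left(- \frac{1}{101}\right) = \frac{422}{\left(-146\right) \frac{1}{\frac{224}{3}}} + 3 i \sqrt{30} \left(- \frac{1}{101}\right) = \frac{422}{\left(-146\right) \frac{3}{224}} - \frac{3 i \sqrt{30}}{101} = \frac{422}{- \frac{219}{112}} - \frac{3 i \sqrt{30}}{101} = 422 \left(- \frac{112}{219}\right) - \frac{3 i \sqrt{30}}{101} = - \frac{47264}{219} - \frac{3 i \sqrt{30}}{101}$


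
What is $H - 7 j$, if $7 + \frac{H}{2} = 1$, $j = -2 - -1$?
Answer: $-5$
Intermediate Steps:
$j = -1$ ($j = -2 + 1 = -1$)
$H = -12$ ($H = -14 + 2 \cdot 1 = -14 + 2 = -12$)
$H - 7 j = -12 - -7 = -12 + 7 = -5$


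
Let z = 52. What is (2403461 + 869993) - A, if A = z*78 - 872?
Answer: 3270270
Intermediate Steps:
A = 3184 (A = 52*78 - 872 = 4056 - 872 = 3184)
(2403461 + 869993) - A = (2403461 + 869993) - 1*3184 = 3273454 - 3184 = 3270270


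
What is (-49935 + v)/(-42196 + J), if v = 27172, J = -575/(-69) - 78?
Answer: 68289/126797 ≈ 0.53857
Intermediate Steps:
J = -209/3 (J = -575*(-1)/69 - 78 = -25*(-⅓) - 78 = 25/3 - 78 = -209/3 ≈ -69.667)
(-49935 + v)/(-42196 + J) = (-49935 + 27172)/(-42196 - 209/3) = -22763/(-126797/3) = -22763*(-3/126797) = 68289/126797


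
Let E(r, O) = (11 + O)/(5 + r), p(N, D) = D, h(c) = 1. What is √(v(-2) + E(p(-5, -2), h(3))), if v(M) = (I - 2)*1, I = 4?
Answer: √6 ≈ 2.4495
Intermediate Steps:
E(r, O) = (11 + O)/(5 + r)
v(M) = 2 (v(M) = (4 - 2)*1 = 2*1 = 2)
√(v(-2) + E(p(-5, -2), h(3))) = √(2 + (11 + 1)/(5 - 2)) = √(2 + 12/3) = √(2 + (⅓)*12) = √(2 + 4) = √6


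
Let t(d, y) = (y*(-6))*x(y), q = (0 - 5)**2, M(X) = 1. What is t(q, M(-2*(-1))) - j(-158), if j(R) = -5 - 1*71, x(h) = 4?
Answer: 52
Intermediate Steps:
j(R) = -76 (j(R) = -5 - 71 = -76)
q = 25 (q = (-5)**2 = 25)
t(d, y) = -24*y (t(d, y) = (y*(-6))*4 = -6*y*4 = -24*y)
t(q, M(-2*(-1))) - j(-158) = -24*1 - 1*(-76) = -24 + 76 = 52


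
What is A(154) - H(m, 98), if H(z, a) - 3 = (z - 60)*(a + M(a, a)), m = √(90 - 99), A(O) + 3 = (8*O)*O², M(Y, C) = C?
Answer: 29229866 - 588*I ≈ 2.923e+7 - 588.0*I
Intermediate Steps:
A(O) = -3 + 8*O³ (A(O) = -3 + (8*O)*O² = -3 + 8*O³)
m = 3*I (m = √(-9) = 3*I ≈ 3.0*I)
H(z, a) = 3 + 2*a*(-60 + z) (H(z, a) = 3 + (z - 60)*(a + a) = 3 + (-60 + z)*(2*a) = 3 + 2*a*(-60 + z))
A(154) - H(m, 98) = (-3 + 8*154³) - (3 - 120*98 + 2*98*(3*I)) = (-3 + 8*3652264) - (3 - 11760 + 588*I) = (-3 + 29218112) - (-11757 + 588*I) = 29218109 + (11757 - 588*I) = 29229866 - 588*I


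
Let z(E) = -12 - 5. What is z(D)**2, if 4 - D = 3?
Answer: 289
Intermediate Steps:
D = 1 (D = 4 - 1*3 = 4 - 3 = 1)
z(E) = -17
z(D)**2 = (-17)**2 = 289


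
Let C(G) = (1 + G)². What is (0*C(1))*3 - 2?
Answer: -2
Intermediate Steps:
(0*C(1))*3 - 2 = (0*(1 + 1)²)*3 - 2 = (0*2²)*3 - 2 = (0*4)*3 - 2 = 0*3 - 2 = 0 - 2 = -2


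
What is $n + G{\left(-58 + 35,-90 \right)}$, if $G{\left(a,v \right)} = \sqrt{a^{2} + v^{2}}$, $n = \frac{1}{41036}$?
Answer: $\frac{1}{41036} + \sqrt{8629} \approx 92.892$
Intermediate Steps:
$n = \frac{1}{41036} \approx 2.4369 \cdot 10^{-5}$
$n + G{\left(-58 + 35,-90 \right)} = \frac{1}{41036} + \sqrt{\left(-58 + 35\right)^{2} + \left(-90\right)^{2}} = \frac{1}{41036} + \sqrt{\left(-23\right)^{2} + 8100} = \frac{1}{41036} + \sqrt{529 + 8100} = \frac{1}{41036} + \sqrt{8629}$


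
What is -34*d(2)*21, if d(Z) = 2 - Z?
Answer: 0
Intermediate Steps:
-34*d(2)*21 = -34*(2 - 1*2)*21 = -34*(2 - 2)*21 = -34*0*21 = 0*21 = 0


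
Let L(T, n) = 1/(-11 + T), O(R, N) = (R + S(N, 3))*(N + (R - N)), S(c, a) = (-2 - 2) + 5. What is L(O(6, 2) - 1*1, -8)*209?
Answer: 209/30 ≈ 6.9667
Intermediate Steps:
S(c, a) = 1 (S(c, a) = -4 + 5 = 1)
O(R, N) = R*(1 + R) (O(R, N) = (R + 1)*(N + (R - N)) = (1 + R)*R = R*(1 + R))
L(O(6, 2) - 1*1, -8)*209 = 209/(-11 + (6*(1 + 6) - 1*1)) = 209/(-11 + (6*7 - 1)) = 209/(-11 + (42 - 1)) = 209/(-11 + 41) = 209/30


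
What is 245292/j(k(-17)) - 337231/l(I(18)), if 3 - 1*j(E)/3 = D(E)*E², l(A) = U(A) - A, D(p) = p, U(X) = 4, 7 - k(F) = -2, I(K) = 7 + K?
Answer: 13506259/847 ≈ 15946.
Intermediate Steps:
k(F) = 9 (k(F) = 7 - 1*(-2) = 7 + 2 = 9)
l(A) = 4 - A
j(E) = 9 - 3*E³ (j(E) = 9 - 3*E*E² = 9 - 3*E³)
245292/j(k(-17)) - 337231/l(I(18)) = 245292/(9 - 3*9³) - 337231/(4 - (7 + 18)) = 245292/(9 - 3*729) - 337231/(4 - 1*25) = 245292/(9 - 2187) - 337231/(4 - 25) = 245292/(-2178) - 337231/(-21) = 245292*(-1/2178) - 337231*(-1/21) = -40882/363 + 337231/21 = 13506259/847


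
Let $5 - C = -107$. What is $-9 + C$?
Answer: $103$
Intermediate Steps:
$C = 112$ ($C = 5 - -107 = 5 + 107 = 112$)
$-9 + C = -9 + 112 = 103$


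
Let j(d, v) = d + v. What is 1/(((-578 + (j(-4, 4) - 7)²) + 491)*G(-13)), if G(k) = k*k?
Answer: -1/6422 ≈ -0.00015571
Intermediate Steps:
G(k) = k²
1/(((-578 + (j(-4, 4) - 7)²) + 491)*G(-13)) = 1/(((-578 + ((-4 + 4) - 7)²) + 491)*(-13)²) = 1/(((-578 + (0 - 7)²) + 491)*169) = 1/(((-578 + (-7)²) + 491)*169) = 1/(((-578 + 49) + 491)*169) = 1/((-529 + 491)*169) = 1/(-38*169) = 1/(-6422) = -1/6422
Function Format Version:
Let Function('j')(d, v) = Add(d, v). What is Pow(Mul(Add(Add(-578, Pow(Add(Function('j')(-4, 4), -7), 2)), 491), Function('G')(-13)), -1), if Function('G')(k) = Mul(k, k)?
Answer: Rational(-1, 6422) ≈ -0.00015571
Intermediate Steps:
Function('G')(k) = Pow(k, 2)
Pow(Mul(Add(Add(-578, Pow(Add(Function('j')(-4, 4), -7), 2)), 491), Function('G')(-13)), -1) = Pow(Mul(Add(Add(-578, Pow(Add(Add(-4, 4), -7), 2)), 491), Pow(-13, 2)), -1) = Pow(Mul(Add(Add(-578, Pow(Add(0, -7), 2)), 491), 169), -1) = Pow(Mul(Add(Add(-578, Pow(-7, 2)), 491), 169), -1) = Pow(Mul(Add(Add(-578, 49), 491), 169), -1) = Pow(Mul(Add(-529, 491), 169), -1) = Pow(Mul(-38, 169), -1) = Pow(-6422, -1) = Rational(-1, 6422)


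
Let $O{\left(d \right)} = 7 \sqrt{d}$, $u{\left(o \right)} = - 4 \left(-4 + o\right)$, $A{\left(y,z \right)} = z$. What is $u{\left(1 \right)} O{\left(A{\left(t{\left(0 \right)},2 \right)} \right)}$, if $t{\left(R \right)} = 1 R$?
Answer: $84 \sqrt{2} \approx 118.79$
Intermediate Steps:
$t{\left(R \right)} = R$
$u{\left(o \right)} = 16 - 4 o$
$u{\left(1 \right)} O{\left(A{\left(t{\left(0 \right)},2 \right)} \right)} = \left(16 - 4\right) 7 \sqrt{2} = 12 \cdot 7 \sqrt{2} = 84 \sqrt{2}$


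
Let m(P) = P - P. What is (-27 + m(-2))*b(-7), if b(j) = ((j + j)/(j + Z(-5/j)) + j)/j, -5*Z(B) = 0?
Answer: -135/7 ≈ -19.286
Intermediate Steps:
Z(B) = 0 (Z(B) = -⅕*0 = 0)
m(P) = 0
b(j) = (2 + j)/j (b(j) = ((j + j)/(j + 0) + j)/j = ((2*j)/j + j)/j = (2 + j)/j)
(-27 + m(-2))*b(-7) = (-27 + 0)*((2 - 7)/(-7)) = -(-27)*(-5)/7 = -27*5/7 = -135/7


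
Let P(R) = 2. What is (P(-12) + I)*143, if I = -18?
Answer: -2288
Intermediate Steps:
(P(-12) + I)*143 = (2 - 18)*143 = -16*143 = -2288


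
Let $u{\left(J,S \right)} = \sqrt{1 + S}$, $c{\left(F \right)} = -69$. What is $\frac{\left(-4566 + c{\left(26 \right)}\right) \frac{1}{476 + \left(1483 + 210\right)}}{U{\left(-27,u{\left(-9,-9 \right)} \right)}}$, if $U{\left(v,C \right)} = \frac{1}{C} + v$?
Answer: $\frac{111240}{1405753} - \frac{1030 i \sqrt{2}}{1405753} \approx 0.079132 - 0.0010362 i$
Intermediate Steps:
$U{\left(v,C \right)} = v + \frac{1}{C}$
$\frac{\left(-4566 + c{\left(26 \right)}\right) \frac{1}{476 + \left(1483 + 210\right)}}{U{\left(-27,u{\left(-9,-9 \right)} \right)}} = \frac{\left(-4566 - 69\right) \frac{1}{476 + \left(1483 + 210\right)}}{-27 + \frac{1}{\sqrt{1 - 9}}} = \frac{\left(-4635\right) \frac{1}{476 + 1693}}{-27 + \frac{1}{\sqrt{-8}}} = \frac{\left(-4635\right) \frac{1}{2169}}{-27 + \frac{1}{2 i \sqrt{2}}} = \frac{\left(-4635\right) \frac{1}{2169}}{-27 - \frac{i \sqrt{2}}{4}} = - \frac{515}{241 \left(-27 - \frac{i \sqrt{2}}{4}\right)}$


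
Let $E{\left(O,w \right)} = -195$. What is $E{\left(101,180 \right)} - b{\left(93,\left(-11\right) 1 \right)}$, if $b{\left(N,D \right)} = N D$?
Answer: $828$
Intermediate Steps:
$b{\left(N,D \right)} = D N$
$E{\left(101,180 \right)} - b{\left(93,\left(-11\right) 1 \right)} = -195 - \left(-11\right) 1 \cdot 93 = -195 - \left(-11\right) 93 = -195 - -1023 = -195 + 1023 = 828$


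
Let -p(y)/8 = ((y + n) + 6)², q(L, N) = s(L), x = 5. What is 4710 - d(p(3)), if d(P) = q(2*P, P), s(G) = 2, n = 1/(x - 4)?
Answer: 4708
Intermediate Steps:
n = 1 (n = 1/(5 - 4) = 1/1 = 1)
q(L, N) = 2
p(y) = -8*(7 + y)² (p(y) = -8*((y + 1) + 6)² = -8*((1 + y) + 6)² = -8*(7 + y)²)
d(P) = 2
4710 - d(p(3)) = 4710 - 1*2 = 4710 - 2 = 4708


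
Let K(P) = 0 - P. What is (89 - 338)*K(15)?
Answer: 3735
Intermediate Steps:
K(P) = -P
(89 - 338)*K(15) = (89 - 338)*(-1*15) = -249*(-15) = 3735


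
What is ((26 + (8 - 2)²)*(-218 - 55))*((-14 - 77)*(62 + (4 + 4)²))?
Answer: 194073516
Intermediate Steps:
((26 + (8 - 2)²)*(-218 - 55))*((-14 - 77)*(62 + (4 + 4)²)) = ((26 + 6²)*(-273))*(-91*(62 + 8²)) = ((26 + 36)*(-273))*(-91*(62 + 64)) = (62*(-273))*(-91*126) = -16926*(-11466) = 194073516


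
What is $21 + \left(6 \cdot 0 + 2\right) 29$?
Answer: $79$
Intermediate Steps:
$21 + \left(6 \cdot 0 + 2\right) 29 = 21 + \left(0 + 2\right) 29 = 21 + 2 \cdot 29 = 21 + 58 = 79$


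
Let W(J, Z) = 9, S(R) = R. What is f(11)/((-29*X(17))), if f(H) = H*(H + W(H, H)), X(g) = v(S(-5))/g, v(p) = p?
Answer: 748/29 ≈ 25.793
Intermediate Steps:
X(g) = -5/g
f(H) = H*(9 + H) (f(H) = H*(H + 9) = H*(9 + H))
f(11)/((-29*X(17))) = (11*(9 + 11))/((-(-145)/17)) = (11*20)/((-(-145)/17)) = 220/((-29*(-5/17))) = 220/(145/17) = 220*(17/145) = 748/29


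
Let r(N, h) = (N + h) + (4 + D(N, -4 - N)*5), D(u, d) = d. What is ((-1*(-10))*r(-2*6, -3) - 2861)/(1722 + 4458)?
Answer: -857/2060 ≈ -0.41602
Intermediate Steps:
r(N, h) = -16 + h - 4*N (r(N, h) = (N + h) + (4 + (-4 - N)*5) = (N + h) + (4 + (-20 - 5*N)) = (N + h) + (-16 - 5*N) = -16 + h - 4*N)
((-1*(-10))*r(-2*6, -3) - 2861)/(1722 + 4458) = ((-1*(-10))*(-16 - 3 - (-8)*6) - 2861)/(1722 + 4458) = (10*(-16 - 3 - 4*(-12)) - 2861)/6180 = (10*(-16 - 3 + 48) - 2861)*(1/6180) = (10*29 - 2861)*(1/6180) = (290 - 2861)*(1/6180) = -2571*1/6180 = -857/2060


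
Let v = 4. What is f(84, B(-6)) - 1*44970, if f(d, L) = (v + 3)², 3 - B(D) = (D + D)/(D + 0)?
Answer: -44921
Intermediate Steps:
B(D) = 1 (B(D) = 3 - (D + D)/(D + 0) = 3 - 2*D/D = 3 - 1*2 = 3 - 2 = 1)
f(d, L) = 49 (f(d, L) = (4 + 3)² = 7² = 49)
f(84, B(-6)) - 1*44970 = 49 - 1*44970 = 49 - 44970 = -44921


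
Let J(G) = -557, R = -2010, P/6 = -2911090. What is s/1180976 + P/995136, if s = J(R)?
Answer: -53719059463/3060499304 ≈ -17.552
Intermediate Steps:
P = -17466540 (P = 6*(-2911090) = -17466540)
s = -557
s/1180976 + P/995136 = -557/1180976 - 17466540/995136 = -557*1/1180976 - 17466540*1/995136 = -557/1180976 - 1455545/82928 = -53719059463/3060499304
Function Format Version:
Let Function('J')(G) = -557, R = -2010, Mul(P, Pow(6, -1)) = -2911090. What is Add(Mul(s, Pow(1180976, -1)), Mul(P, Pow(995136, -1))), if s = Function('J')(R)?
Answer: Rational(-53719059463, 3060499304) ≈ -17.552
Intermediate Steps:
P = -17466540 (P = Mul(6, -2911090) = -17466540)
s = -557
Add(Mul(s, Pow(1180976, -1)), Mul(P, Pow(995136, -1))) = Add(Mul(-557, Pow(1180976, -1)), Mul(-17466540, Pow(995136, -1))) = Add(Mul(-557, Rational(1, 1180976)), Mul(-17466540, Rational(1, 995136))) = Add(Rational(-557, 1180976), Rational(-1455545, 82928)) = Rational(-53719059463, 3060499304)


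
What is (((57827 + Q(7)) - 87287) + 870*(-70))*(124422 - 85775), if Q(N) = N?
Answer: -3491872391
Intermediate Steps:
(((57827 + Q(7)) - 87287) + 870*(-70))*(124422 - 85775) = (((57827 + 7) - 87287) + 870*(-70))*(124422 - 85775) = ((57834 - 87287) - 60900)*38647 = (-29453 - 60900)*38647 = -90353*38647 = -3491872391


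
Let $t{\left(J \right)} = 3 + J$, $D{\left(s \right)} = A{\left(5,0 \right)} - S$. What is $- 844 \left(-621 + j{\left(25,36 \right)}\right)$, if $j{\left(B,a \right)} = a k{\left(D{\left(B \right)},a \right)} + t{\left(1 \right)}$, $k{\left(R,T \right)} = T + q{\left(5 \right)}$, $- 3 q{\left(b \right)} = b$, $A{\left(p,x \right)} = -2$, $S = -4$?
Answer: $-522436$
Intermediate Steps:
$q{\left(b \right)} = - \frac{b}{3}$
$D{\left(s \right)} = 2$ ($D{\left(s \right)} = -2 - -4 = -2 + 4 = 2$)
$k{\left(R,T \right)} = - \frac{5}{3} + T$ ($k{\left(R,T \right)} = T - \frac{5}{3} = - \frac{5}{3} + T$)
$j{\left(B,a \right)} = 4 + a \left(- \frac{5}{3} + a\right)$ ($j{\left(B,a \right)} = a \left(- \frac{5}{3} + a\right) + \left(3 + 1\right) = a \left(- \frac{5}{3} + a\right) + 4 = 4 + a \left(- \frac{5}{3} + a\right)$)
$- 844 \left(-621 + j{\left(25,36 \right)}\right) = - 844 \left(-621 + \left(4 + \frac{1}{3} \cdot 36 \left(-5 + 3 \cdot 36\right)\right)\right) = - 844 \left(-621 + \left(4 + \frac{1}{3} \cdot 36 \left(-5 + 108\right)\right)\right) = - 844 \left(-621 + \left(4 + \frac{1}{3} \cdot 36 \cdot 103\right)\right) = - 844 \left(-621 + \left(4 + 1236\right)\right) = - 844 \left(-621 + 1240\right) = \left(-844\right) 619 = -522436$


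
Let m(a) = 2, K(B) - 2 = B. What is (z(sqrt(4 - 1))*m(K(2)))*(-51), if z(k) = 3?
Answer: -306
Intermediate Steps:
K(B) = 2 + B
(z(sqrt(4 - 1))*m(K(2)))*(-51) = (3*2)*(-51) = 6*(-51) = -306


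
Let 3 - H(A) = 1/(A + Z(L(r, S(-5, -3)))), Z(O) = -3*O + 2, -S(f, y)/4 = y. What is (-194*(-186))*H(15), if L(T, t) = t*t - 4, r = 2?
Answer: 1408440/13 ≈ 1.0834e+5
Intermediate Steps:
S(f, y) = -4*y
L(T, t) = -4 + t**2 (L(T, t) = t**2 - 4 = -4 + t**2)
Z(O) = 2 - 3*O
H(A) = 3 - 1/(-418 + A) (H(A) = 3 - 1/(A + (2 - 3*(-4 + (-4*(-3))**2))) = 3 - 1/(A + (2 - 3*(-4 + 12**2))) = 3 - 1/(A + (2 - 3*(-4 + 144))) = 3 - 1/(A + (2 - 3*140)) = 3 - 1/(A + (2 - 420)) = 3 - 1/(A - 418) = 3 - 1/(-418 + A))
(-194*(-186))*H(15) = (-194*(-186))*((-1255 + 3*15)/(-418 + 15)) = 36084*((-1255 + 45)/(-403)) = 36084*(-1/403*(-1210)) = 36084*(1210/403) = 1408440/13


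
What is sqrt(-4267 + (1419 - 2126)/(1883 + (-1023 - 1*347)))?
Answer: I*sqrt(124811646)/171 ≈ 65.333*I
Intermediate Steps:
sqrt(-4267 + (1419 - 2126)/(1883 + (-1023 - 1*347))) = sqrt(-4267 - 707/(1883 + (-1023 - 347))) = sqrt(-4267 - 707/(1883 - 1370)) = sqrt(-4267 - 707/513) = sqrt(-2189678/513) = I*sqrt(124811646)/171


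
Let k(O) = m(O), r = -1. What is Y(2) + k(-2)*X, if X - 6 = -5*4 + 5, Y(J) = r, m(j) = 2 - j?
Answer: -37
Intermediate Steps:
Y(J) = -1
k(O) = 2 - O
X = -9 (X = 6 + (-5*4 + 5) = 6 + (-20 + 5) = 6 - 15 = -9)
Y(2) + k(-2)*X = -1 + (2 - 1*(-2))*(-9) = -1 + (2 + 2)*(-9) = -1 + 4*(-9) = -1 - 36 = -37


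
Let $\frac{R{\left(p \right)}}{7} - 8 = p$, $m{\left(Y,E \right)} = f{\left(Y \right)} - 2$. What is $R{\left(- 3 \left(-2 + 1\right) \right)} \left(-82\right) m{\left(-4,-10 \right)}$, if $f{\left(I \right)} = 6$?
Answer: $-25256$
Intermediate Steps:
$m{\left(Y,E \right)} = 4$ ($m{\left(Y,E \right)} = 6 - 2 = 4$)
$R{\left(p \right)} = 56 + 7 p$
$R{\left(- 3 \left(-2 + 1\right) \right)} \left(-82\right) m{\left(-4,-10 \right)} = \left(56 + 7 \left(- 3 \left(-2 + 1\right)\right)\right) \left(-82\right) 4 = \left(56 + 7 \left(\left(-3\right) \left(-1\right)\right)\right) \left(-82\right) 4 = \left(56 + 7 \cdot 3\right) \left(-82\right) 4 = \left(56 + 21\right) \left(-82\right) 4 = 77 \left(-82\right) 4 = \left(-6314\right) 4 = -25256$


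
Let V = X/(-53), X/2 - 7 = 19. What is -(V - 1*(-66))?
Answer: -3446/53 ≈ -65.019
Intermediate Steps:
X = 52 (X = 14 + 2*19 = 14 + 38 = 52)
V = -52/53 (V = 52/(-53) = 52*(-1/53) = -52/53 ≈ -0.98113)
-(V - 1*(-66)) = -(-52/53 - 1*(-66)) = -(-52/53 + 66) = -1*3446/53 = -3446/53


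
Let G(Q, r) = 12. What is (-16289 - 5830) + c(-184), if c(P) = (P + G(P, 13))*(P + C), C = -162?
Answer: 37393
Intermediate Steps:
c(P) = (-162 + P)*(12 + P) (c(P) = (P + 12)*(P - 162) = (12 + P)*(-162 + P) = (-162 + P)*(12 + P))
(-16289 - 5830) + c(-184) = (-16289 - 5830) + (-1944 + (-184)**2 - 150*(-184)) = -22119 + (-1944 + 33856 + 27600) = -22119 + 59512 = 37393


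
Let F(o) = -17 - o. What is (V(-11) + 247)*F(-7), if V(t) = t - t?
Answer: -2470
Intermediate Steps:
V(t) = 0
(V(-11) + 247)*F(-7) = (0 + 247)*(-17 - 1*(-7)) = 247*(-17 + 7) = 247*(-10) = -2470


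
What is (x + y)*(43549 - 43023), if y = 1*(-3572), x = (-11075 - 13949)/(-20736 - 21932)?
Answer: -20038636968/10667 ≈ -1.8786e+6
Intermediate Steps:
x = 6256/10667 (x = -25024/(-42668) = -25024*(-1/42668) = 6256/10667 ≈ 0.58648)
y = -3572
(x + y)*(43549 - 43023) = (6256/10667 - 3572)*(43549 - 43023) = -38096268/10667*526 = -20038636968/10667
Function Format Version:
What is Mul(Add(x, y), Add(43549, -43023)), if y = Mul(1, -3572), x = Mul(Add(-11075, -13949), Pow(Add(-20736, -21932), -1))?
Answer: Rational(-20038636968, 10667) ≈ -1.8786e+6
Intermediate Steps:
x = Rational(6256, 10667) (x = Mul(-25024, Pow(-42668, -1)) = Mul(-25024, Rational(-1, 42668)) = Rational(6256, 10667) ≈ 0.58648)
y = -3572
Mul(Add(x, y), Add(43549, -43023)) = Mul(Add(Rational(6256, 10667), -3572), Add(43549, -43023)) = Mul(Rational(-38096268, 10667), 526) = Rational(-20038636968, 10667)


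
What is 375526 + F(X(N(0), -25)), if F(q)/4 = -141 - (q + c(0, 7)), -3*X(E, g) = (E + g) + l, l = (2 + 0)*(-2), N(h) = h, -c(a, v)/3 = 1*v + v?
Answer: 1125274/3 ≈ 3.7509e+5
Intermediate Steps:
c(a, v) = -6*v (c(a, v) = -3*(1*v + v) = -3*(v + v) = -6*v)
l = -4 (l = 2*(-2) = -4)
X(E, g) = 4/3 - E/3 - g/3 (X(E, g) = -((E + g) - 4)/3 = -(-4 + E + g)/3 = 4/3 - E/3 - g/3)
F(q) = -396 - 4*q (F(q) = 4*(-141 - (q - 6*7)) = 4*(-141 - (q - 42)) = 4*(-141 - (-42 + q)) = 4*(-141 + (42 - q)) = 4*(-99 - q) = -396 - 4*q)
375526 + F(X(N(0), -25)) = 375526 + (-396 - 4*(4/3 - ⅓*0 - ⅓*(-25))) = 375526 + (-396 - 4*(4/3 + 0 + 25/3)) = 375526 + (-396 - 4*29/3) = 375526 + (-396 - 116/3) = 375526 - 1304/3 = 1125274/3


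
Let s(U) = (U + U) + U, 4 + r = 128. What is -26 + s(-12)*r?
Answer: -4490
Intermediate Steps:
r = 124 (r = -4 + 128 = 124)
s(U) = 3*U (s(U) = 2*U + U = 3*U)
-26 + s(-12)*r = -26 + (3*(-12))*124 = -26 - 36*124 = -26 - 4464 = -4490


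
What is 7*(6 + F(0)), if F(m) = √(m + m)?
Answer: 42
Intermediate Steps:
F(m) = √2*√m (F(m) = √(2*m) = √2*√m)
7*(6 + F(0)) = 7*(6 + √2*√0) = 7*(6 + √2*0) = 7*(6 + 0) = 7*6 = 42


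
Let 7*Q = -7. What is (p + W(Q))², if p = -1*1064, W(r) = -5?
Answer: 1142761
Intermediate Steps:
Q = -1 (Q = (⅐)*(-7) = -1)
p = -1064
(p + W(Q))² = (-1064 - 5)² = (-1069)² = 1142761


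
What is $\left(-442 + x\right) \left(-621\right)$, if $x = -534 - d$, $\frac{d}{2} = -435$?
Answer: $65826$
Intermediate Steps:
$d = -870$ ($d = 2 \left(-435\right) = -870$)
$x = 336$ ($x = -534 - -870 = -534 + 870 = 336$)
$\left(-442 + x\right) \left(-621\right) = \left(-442 + 336\right) \left(-621\right) = \left(-106\right) \left(-621\right) = 65826$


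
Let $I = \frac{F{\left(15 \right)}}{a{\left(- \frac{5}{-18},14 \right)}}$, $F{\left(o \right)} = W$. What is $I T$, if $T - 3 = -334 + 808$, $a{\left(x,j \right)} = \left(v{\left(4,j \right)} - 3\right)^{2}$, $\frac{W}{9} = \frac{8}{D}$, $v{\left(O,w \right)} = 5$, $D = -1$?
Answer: $-8586$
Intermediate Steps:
$W = -72$ ($W = 9 \frac{8}{-1} = 9 \cdot 8 \left(-1\right) = 9 \left(-8\right) = -72$)
$a{\left(x,j \right)} = 4$ ($a{\left(x,j \right)} = \left(5 - 3\right)^{2} = 2^{2} = 4$)
$F{\left(o \right)} = -72$
$I = -18$ ($I = - \frac{72}{4} = \left(-72\right) \frac{1}{4} = -18$)
$T = 477$ ($T = 3 + \left(-334 + 808\right) = 3 + 474 = 477$)
$I T = \left(-18\right) 477 = -8586$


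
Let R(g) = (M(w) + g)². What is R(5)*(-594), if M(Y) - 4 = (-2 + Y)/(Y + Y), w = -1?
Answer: -130977/2 ≈ -65489.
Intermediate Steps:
M(Y) = 4 + (-2 + Y)/(2*Y) (M(Y) = 4 + (-2 + Y)/(Y + Y) = 4 + (-2 + Y)/((2*Y)) = 4 + (-2 + Y)*(1/(2*Y)) = 4 + (-2 + Y)/(2*Y))
R(g) = (11/2 + g)² (R(g) = ((9/2 - 1/(-1)) + g)² = ((9/2 - 1*(-1)) + g)² = ((9/2 + 1) + g)² = (11/2 + g)²)
R(5)*(-594) = ((11 + 2*5)²/4)*(-594) = ((11 + 10)²/4)*(-594) = ((¼)*21²)*(-594) = ((¼)*441)*(-594) = (441/4)*(-594) = -130977/2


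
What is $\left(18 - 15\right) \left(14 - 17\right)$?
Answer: $-9$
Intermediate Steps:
$\left(18 - 15\right) \left(14 - 17\right) = 3 \left(-3\right) = -9$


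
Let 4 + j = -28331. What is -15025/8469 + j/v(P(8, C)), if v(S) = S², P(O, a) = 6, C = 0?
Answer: -26723335/33876 ≈ -788.86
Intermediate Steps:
j = -28335 (j = -4 - 28331 = -28335)
-15025/8469 + j/v(P(8, C)) = -15025/8469 - 28335/(6²) = -15025*1/8469 - 28335/36 = -15025/8469 - 28335*1/36 = -15025/8469 - 9445/12 = -26723335/33876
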